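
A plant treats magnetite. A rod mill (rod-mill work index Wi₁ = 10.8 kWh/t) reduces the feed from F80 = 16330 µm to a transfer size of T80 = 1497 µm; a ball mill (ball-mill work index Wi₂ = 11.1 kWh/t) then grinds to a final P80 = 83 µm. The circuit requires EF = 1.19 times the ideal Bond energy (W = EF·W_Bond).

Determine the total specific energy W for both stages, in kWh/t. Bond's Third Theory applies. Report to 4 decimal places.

W = 10 Wi (1/√P80 − 1/√F80)  [Bond]
Stage 1 (16330→1497 µm, Wi₁=10.8): W₁ = 10·10.8·(0.025846 − 0.007825) = 1.9462 kWh/t
Stage 2 (1497→83 µm, Wi₂=11.1): W₂ = 10·11.1·(0.109764 − 0.025846) = 9.3150 kWh/t
W = W₁ + W₂ = 1.9462 + 9.3150 = 11.2612 kWh/t
W_actual = 1.19 × 11.2612 = 13.4008 kWh/t

W = 13.4008 kWh/t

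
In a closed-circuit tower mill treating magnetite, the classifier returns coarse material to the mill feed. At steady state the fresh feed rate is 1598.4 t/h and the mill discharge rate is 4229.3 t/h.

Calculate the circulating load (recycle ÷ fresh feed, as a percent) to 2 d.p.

CL = 164.60 %

Steady state: M = F + R.
R = M − F = 4229.3 − 1598.4 = 2630.9 t/h
CL = 100·R/F = 100·2630.9/1598.4 = 164.60 %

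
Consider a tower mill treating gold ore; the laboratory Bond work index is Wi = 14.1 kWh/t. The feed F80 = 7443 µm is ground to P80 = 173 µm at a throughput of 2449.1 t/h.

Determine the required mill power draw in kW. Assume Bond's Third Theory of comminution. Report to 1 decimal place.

P = 22251.7 kW

W = 10 Wi / √P80 − 10 Wi / √F80
W = 10·14.1·(1/√173 − 1/√7443) = 10·14.1·(0.064437) = 9.0857 kWh/t
P_mill = W·ṁ = 9.0857·2449.1 = 22251.7 kW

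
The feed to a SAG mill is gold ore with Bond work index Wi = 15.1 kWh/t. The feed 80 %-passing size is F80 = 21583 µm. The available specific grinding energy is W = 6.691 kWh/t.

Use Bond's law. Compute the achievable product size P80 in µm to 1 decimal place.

P80 = 382.7 µm

W = 10·Wi·[P80^(−½) − F80^(−½)]
⇒ 1/√P80 = W/(10 Wi) + 1/√F80
  = 6.6910/(10·15.1) + 1/√21583 = 0.044311 + 0.006807 = 0.051118
P80 = (1/0.051118)² = 19.5626² = 382.69 µm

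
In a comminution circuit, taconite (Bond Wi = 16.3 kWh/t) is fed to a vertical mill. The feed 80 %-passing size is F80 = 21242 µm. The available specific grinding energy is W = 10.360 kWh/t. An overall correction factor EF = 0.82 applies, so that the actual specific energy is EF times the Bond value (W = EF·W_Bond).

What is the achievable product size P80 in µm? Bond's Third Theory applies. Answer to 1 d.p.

W = 10 Wi / √P80 − 10 Wi / √F80
W_Bond = W / EF = 10.360 / 0.82 = 12.6341 kWh/t
⇒ 1/√P80 = W_Bond/(10 Wi) + 1/√F80
  = 12.6341/(10·16.3) + 1/√21242 = 0.077510 + 0.006861 = 0.084371
P80 = (1/0.084371)² = 11.8524² = 140.48 µm

P80 = 140.5 µm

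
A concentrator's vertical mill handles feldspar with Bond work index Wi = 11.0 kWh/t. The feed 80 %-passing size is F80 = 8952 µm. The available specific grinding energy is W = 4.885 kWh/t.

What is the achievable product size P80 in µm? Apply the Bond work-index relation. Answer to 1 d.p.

P80 = 330.8 µm

W = 10·Wi·(P80^(-½) − F80^(-½))
1/√P80 = 1/√F80 + W/(10·Wi)
  = 4.8850/(10·11.0) + 1/√8952 = 0.044409 + 0.010569 = 0.054978
P80 = (1/0.054978)² = 18.1890² = 330.84 µm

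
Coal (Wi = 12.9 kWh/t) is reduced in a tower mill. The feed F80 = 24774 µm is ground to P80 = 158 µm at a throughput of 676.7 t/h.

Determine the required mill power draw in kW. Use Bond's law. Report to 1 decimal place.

P = 6390.2 kW

Bond:  W = 10 Wi (1/√P − 1/√F)
W = 10·12.9·(1/√158 − 1/√24774) = 10·12.9·(0.073202) = 9.4431 kWh/t
Mill draw = 9.4431 × 676.7 = 6390.2 kW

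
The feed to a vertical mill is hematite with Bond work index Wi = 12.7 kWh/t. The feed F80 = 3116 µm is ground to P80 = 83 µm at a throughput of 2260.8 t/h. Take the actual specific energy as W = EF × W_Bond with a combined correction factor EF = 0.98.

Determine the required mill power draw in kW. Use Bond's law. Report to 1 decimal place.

P = 25844.6 kW

Bond:  W = 10 Wi (1/√P − 1/√F)
W = 10·12.7·(1/√83 − 1/√3116) = 10·12.7·(0.091850) = 11.6649 kWh/t
W_actual = 0.98 × 11.6649 = 11.4316 kWh/t
P_mill = W·ṁ = 11.4316·2260.8 = 25844.6 kW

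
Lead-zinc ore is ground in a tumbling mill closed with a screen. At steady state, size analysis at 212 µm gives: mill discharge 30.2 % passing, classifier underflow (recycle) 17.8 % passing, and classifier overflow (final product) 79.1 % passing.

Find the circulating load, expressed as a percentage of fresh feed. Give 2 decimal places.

Classifier node, passing 212 µm:
d + r·d = r·u + o → r(d−u) = o−d
r = (79.1 − 30.2)/(30.2 − 17.8) = 48.9/12.4 = 3.9435
CL = 100·r = 394.35 %

CL = 394.35 %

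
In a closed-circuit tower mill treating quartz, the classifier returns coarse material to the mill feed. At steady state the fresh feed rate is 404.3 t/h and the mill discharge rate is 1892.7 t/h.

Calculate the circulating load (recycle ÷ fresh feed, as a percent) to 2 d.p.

CL = 368.14 %

Discharge = new feed + return, hence
R = M − F = 1892.7 − 404.3 = 1488.4 t/h
CL = 100·R/F = 100·1488.4/404.3 = 368.14 %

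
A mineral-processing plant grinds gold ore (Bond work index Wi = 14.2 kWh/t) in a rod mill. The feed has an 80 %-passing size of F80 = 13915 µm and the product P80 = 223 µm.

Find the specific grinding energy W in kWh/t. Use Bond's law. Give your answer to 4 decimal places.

W = 8.3052 kWh/t

W_Bond = 10·Wi·(1/√P₈₀ − 1/√F₈₀)
1/√223 = 0.066965;  1/√13915 = 0.008477
W = 10·14.2·(0.066965 − 0.008477) = 8.3052 kWh/t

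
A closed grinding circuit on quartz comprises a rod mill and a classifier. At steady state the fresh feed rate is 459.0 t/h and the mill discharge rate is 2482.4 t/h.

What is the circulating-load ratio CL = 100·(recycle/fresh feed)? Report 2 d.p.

CL = 440.83 %

Mill node: discharge = fresh + recycle.
R = M − F = 2482.4 − 459.0 = 2023.4 t/h
CL = 100·R/F = 100·2023.4/459.0 = 440.83 %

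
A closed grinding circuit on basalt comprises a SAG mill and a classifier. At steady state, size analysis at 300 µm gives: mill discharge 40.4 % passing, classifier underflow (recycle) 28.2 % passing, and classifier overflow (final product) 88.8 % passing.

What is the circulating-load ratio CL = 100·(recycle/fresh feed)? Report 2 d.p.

Classifier node, passing 300 µm:
d + r·d = r·u + o → r(d−u) = o−d
r = (88.8 − 40.4)/(40.4 − 28.2) = 48.4/12.2 = 3.9672
CL = 100·r = 396.72 %

CL = 396.72 %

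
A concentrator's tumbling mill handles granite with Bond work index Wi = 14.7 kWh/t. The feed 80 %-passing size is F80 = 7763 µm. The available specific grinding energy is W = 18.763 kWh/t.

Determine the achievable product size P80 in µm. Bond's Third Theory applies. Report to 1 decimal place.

W = 10·Wi·[P80^(−½) − F80^(−½)]
⇒ 1/√P80 = W/(10 Wi) + 1/√F80
  = 18.7630/(10·14.7) + 1/√7763 = 0.127639 + 0.011350 = 0.138989
P80 = (1/0.138989)² = 7.1948² = 51.77 µm

P80 = 51.8 µm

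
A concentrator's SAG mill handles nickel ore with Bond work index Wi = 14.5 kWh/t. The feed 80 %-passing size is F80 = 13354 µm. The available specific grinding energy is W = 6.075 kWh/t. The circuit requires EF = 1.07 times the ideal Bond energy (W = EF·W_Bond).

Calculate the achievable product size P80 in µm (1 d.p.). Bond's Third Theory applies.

P80 = 437.5 µm

W = 10 Wi (P80^-0.5 − F80^-0.5)
W_Bond = W / EF = 6.075 / 1.07 = 5.6776 kWh/t
⇒ 1/√P80 = W_Bond/(10·Wi) + 1/√F80
  = 5.6776/(10·14.5) + 1/√13354 = 0.039156 + 0.008654 = 0.047809
P80 = (1/0.047809)² = 20.9165² = 437.50 µm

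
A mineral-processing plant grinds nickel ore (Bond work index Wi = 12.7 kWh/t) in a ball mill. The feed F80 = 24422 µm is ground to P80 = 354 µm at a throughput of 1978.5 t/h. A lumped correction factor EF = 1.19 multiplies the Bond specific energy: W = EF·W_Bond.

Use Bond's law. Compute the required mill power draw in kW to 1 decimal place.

W = 10 Wi (1/√P80 − 1/√F80)  [Bond]
W = 10·12.7·(1/√354 − 1/√24422) = 10·12.7·(0.046750) = 5.9373 kWh/t
Apply correction: 5.9373 × 1.19 = 7.0654 kWh/t
Mill draw = 7.0654 × 1978.5 = 13978.9 kW

P = 13978.9 kW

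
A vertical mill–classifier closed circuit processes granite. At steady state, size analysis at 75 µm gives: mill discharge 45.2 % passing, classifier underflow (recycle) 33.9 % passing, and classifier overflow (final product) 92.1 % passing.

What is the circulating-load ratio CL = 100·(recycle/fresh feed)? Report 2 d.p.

CL = 415.04 %

Two-product formula at 75 µm:
d + r·d = r·u + o → r(d−u) = o−d
r = (92.1 − 45.2)/(45.2 − 33.9) = 46.9/11.3 = 4.1504
CL = 100·r = 415.04 %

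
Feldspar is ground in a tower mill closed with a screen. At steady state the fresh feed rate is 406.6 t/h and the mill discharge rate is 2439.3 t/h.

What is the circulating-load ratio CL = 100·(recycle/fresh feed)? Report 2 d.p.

Mill node: discharge = fresh + recycle.
R = M − F = 2439.3 − 406.6 = 2032.7 t/h
CL = 100·R/F = 100·2032.7/406.6 = 499.93 %

CL = 499.93 %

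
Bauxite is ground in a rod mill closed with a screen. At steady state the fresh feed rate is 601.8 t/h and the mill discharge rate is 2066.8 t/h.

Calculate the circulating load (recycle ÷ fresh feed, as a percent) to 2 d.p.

M = F + R at steady state, so:
R = M − F = 2066.8 − 601.8 = 1465.0 t/h
CL = 100·R/F = 100·1465.0/601.8 = 243.44 %

CL = 243.44 %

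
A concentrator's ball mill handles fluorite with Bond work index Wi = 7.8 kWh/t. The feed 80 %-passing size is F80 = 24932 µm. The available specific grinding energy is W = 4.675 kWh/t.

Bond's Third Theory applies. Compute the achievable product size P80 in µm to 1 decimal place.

Bond:  W = 10 Wi (1/√P − 1/√F)
⇒ 1/√P80 = W/(10 Wi) + 1/√F80
  = 4.6750/(10·7.8) + 1/√24932 = 0.059936 + 0.006333 = 0.066269
P80 = (1/0.066269)² = 15.0900² = 227.71 µm

P80 = 227.7 µm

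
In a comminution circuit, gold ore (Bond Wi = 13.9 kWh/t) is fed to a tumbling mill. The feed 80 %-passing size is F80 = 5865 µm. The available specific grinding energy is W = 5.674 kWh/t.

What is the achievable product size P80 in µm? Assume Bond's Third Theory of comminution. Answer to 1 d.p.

P80 = 344.5 µm

W = 10 Wi / √P80 − 10 Wi / √F80
P80^-0.5 = F80^-0.5 + W/(10 Wi)
  = 5.6740/(10·13.9) + 1/√5865 = 0.040820 + 0.013058 = 0.053878
P80 = (1/0.053878)² = 18.5605² = 344.49 µm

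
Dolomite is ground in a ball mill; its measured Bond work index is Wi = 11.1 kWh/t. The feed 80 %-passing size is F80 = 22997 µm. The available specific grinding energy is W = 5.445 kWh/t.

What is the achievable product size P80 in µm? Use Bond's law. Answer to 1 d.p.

W_Bond = 10·Wi·(1/√P₈₀ − 1/√F₈₀)
P80^(−½) = W/(10 Wi) + F80^(−½)
  = 5.4450/(10·11.1) + 1/√22997 = 0.049054 + 0.006594 = 0.055648
P80 = (1/0.055648)² = 17.9700² = 322.92 µm

P80 = 322.9 µm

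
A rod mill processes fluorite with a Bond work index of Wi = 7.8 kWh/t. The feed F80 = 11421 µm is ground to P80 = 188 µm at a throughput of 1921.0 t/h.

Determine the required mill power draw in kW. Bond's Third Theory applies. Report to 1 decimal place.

W = 10·Wi·[P80^(−½) − F80^(−½)]
W = 10·7.8·(1/√188 − 1/√11421) = 10·7.8·(0.063575) = 4.9589 kWh/t
Mill draw = 4.9589 × 1921.0 = 9526.0 kW

P = 9526.0 kW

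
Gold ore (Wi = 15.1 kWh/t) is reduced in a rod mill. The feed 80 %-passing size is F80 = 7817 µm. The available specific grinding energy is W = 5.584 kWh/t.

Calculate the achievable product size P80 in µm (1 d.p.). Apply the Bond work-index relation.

W = 10 Wi / √P80 − 10 Wi / √F80
P80^(−½) = W/(10 Wi) + F80^(−½)
  = 5.5840/(10·15.1) + 1/√7817 = 0.036980 + 0.011310 = 0.048291
P80 = (1/0.048291)² = 20.7080² = 428.82 µm

P80 = 428.8 µm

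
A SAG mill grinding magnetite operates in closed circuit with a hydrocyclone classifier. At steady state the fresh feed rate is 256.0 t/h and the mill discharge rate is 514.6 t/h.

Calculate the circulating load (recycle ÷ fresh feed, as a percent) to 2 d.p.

CL = 101.02 %

Steady state: M = F + R.
R = M − F = 514.6 − 256.0 = 258.6 t/h
CL = 100·R/F = 100·258.6/256.0 = 101.02 %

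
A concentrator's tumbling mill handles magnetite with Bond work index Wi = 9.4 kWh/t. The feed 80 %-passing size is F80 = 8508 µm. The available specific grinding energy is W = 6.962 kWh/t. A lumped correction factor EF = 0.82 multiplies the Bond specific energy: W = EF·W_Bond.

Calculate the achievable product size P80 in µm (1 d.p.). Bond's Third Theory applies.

P80 = 97.7 µm

W = 10·Wi·[P80^(−½) − F80^(−½)]
W_Bond = W / EF = 6.962 / 0.82 = 8.4902 kWh/t
P80^-0.5 = F80^-0.5 + W_Bond/(10 Wi)
  = 8.4902/(10·9.4) + 1/√8508 = 0.090322 + 0.010841 = 0.101163
P80 = (1/0.101163)² = 9.8850² = 97.71 µm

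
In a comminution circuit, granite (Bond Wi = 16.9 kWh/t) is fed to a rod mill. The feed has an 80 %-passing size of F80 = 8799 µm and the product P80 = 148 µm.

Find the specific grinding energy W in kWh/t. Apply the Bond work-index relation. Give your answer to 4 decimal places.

W = 10·Wi·(P80^(-½) − F80^(-½))
1/√148 = 0.082199;  1/√8799 = 0.010661
W = 10·16.9·(0.082199 − 0.010661) = 12.0901 kWh/t

W = 12.0901 kWh/t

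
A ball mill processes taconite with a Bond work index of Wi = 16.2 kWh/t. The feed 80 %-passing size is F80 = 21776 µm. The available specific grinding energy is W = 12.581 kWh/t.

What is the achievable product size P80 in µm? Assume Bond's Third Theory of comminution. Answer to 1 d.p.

P80 = 140.3 µm

W = 10 Wi / √P80 − 10 Wi / √F80
1/√P80 = 1/√F80 + W/(10·Wi)
  = 12.5810/(10·16.2) + 1/√21776 = 0.077660 + 0.006777 = 0.084437
P80 = (1/0.084437)² = 11.8431² = 140.26 µm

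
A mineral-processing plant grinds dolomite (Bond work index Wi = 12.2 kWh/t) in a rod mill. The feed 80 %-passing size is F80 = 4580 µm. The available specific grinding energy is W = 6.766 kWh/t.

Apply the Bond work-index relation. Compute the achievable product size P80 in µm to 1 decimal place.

W_Bond = 10·Wi·(1/√P₈₀ − 1/√F₈₀)
⇒ 1/√P80 = W/(10·Wi) + 1/√F80
  = 6.7660/(10·12.2) + 1/√4580 = 0.055459 + 0.014776 = 0.070235
P80 = (1/0.070235)² = 14.2378² = 202.72 µm

P80 = 202.7 µm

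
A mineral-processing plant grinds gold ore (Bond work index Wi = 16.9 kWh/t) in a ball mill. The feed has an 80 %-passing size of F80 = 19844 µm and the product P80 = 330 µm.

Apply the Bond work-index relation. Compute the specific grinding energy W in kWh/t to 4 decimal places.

W = 10 Wi / √P80 − 10 Wi / √F80
1/√330 = 0.055048;  1/√19844 = 0.007099
W = 10·16.9·(0.055048 − 0.007099) = 8.1034 kWh/t

W = 8.1034 kWh/t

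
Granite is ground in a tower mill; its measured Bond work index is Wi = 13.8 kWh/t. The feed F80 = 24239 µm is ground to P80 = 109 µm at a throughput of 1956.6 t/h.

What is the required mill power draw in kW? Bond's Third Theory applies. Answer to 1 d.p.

P = 24128.0 kW

W_Bond = 10·Wi·(1/√P₈₀ − 1/√F₈₀)
W = 10·13.8·(1/√109 − 1/√24239) = 10·13.8·(0.089360) = 12.3316 kWh/t
P = W·T = 12.3316·1956.6 = 24128.0 kW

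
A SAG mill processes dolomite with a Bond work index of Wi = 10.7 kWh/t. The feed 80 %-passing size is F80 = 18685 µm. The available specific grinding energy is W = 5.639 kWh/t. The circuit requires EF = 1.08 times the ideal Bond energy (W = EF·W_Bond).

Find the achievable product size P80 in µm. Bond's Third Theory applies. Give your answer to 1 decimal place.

W = 10 Wi (P80^-0.5 − F80^-0.5)
W_Bond = W / EF = 5.639 / 1.08 = 5.2213 kWh/t
⇒ 1/√P80 = W_Bond/(10·Wi) + 1/√F80
  = 5.2213/(10·10.7) + 1/√18685 = 0.048797 + 0.007316 = 0.056113
P80 = (1/0.056113)² = 17.8212² = 317.60 µm

P80 = 317.6 µm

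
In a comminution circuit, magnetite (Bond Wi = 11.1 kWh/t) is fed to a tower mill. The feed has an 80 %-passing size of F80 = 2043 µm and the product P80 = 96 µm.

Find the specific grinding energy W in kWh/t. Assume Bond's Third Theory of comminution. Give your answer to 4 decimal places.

Bond: W = 10·Wi·(1/√P80 − 1/√F80)
1/√96 = 0.102062;  1/√2043 = 0.022124
W = 10·11.1·(0.102062 − 0.022124) = 8.8731 kWh/t

W = 8.8731 kWh/t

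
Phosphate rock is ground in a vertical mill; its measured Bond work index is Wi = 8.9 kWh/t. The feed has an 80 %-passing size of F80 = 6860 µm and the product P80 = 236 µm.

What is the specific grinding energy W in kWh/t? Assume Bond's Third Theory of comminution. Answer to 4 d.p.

W = 4.7189 kWh/t

Bond:  W = 10 Wi (1/√P − 1/√F)
1/√236 = 0.065094;  1/√6860 = 0.012074
W = 10·8.9·(0.065094 − 0.012074) = 4.7189 kWh/t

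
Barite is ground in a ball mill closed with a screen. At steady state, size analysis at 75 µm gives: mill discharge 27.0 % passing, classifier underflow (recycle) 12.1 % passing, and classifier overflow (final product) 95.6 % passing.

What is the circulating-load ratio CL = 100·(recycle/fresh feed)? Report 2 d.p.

CL = 460.40 %

Classifier node, passing 75 µm:
(1+r)d = ru + o → r = (o−d)/(d−u)
r = (95.6 − 27.0)/(27.0 − 12.1) = 68.6/14.9 = 4.6040
CL = 100·r = 460.40 %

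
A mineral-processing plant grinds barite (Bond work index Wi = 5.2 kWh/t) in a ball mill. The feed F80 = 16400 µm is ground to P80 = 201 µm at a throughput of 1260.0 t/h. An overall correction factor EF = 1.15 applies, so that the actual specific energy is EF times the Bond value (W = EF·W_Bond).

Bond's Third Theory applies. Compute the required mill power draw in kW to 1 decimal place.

P = 4726.3 kW

W = 10·Wi·(P80^(-½) − F80^(-½))
W = 10·5.2·(1/√201 − 1/√16400) = 10·5.2·(0.062726) = 3.2617 kWh/t
With EF = 1.15: W = 3.2617·1.15 = 3.7510 kWh/t
Mill draw = 3.7510 × 1260.0 = 4726.3 kW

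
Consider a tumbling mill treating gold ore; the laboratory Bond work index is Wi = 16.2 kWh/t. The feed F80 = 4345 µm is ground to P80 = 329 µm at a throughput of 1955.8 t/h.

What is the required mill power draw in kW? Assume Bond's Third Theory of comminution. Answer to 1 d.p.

P = 12661.3 kW

W = 10·Wi·(P80^(-½) − F80^(-½))
W = 10·16.2·(1/√329 − 1/√4345) = 10·16.2·(0.039961) = 6.4737 kWh/t
Mill draw = 6.4737 × 1955.8 = 12661.3 kW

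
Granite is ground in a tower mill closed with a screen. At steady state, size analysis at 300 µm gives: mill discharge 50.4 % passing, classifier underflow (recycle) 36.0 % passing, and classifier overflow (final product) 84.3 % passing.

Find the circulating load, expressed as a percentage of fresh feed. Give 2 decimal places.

Classifier node, passing 300 µm:
r = (o − d)/(d − u)
r = (84.3 − 50.4)/(50.4 − 36.0) = 33.9/14.4 = 2.3542
CL = 100·r = 235.42 %

CL = 235.42 %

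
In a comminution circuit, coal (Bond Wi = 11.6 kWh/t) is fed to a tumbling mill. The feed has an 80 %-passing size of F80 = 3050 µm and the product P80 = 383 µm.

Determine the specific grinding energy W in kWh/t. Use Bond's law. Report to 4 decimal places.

W = 3.8269 kWh/t

W_Bond = 10·Wi·(1/√P₈₀ − 1/√F₈₀)
1/√383 = 0.051098;  1/√3050 = 0.018107
W = 10·11.6·(0.051098 − 0.018107) = 3.8269 kWh/t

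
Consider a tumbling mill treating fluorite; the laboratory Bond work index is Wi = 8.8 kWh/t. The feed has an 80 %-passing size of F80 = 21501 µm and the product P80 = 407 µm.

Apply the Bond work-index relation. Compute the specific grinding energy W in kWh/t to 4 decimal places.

W = 10 Wi (P80^-0.5 − F80^-0.5)
1/√407 = 0.049568;  1/√21501 = 0.006820
W = 10·8.8·(0.049568 − 0.006820) = 3.7619 kWh/t

W = 3.7619 kWh/t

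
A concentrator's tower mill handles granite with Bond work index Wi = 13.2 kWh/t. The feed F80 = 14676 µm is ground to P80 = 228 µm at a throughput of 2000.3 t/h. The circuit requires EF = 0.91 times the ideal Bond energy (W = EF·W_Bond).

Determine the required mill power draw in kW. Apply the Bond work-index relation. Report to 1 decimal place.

Bond:  W = 10 Wi (1/√P − 1/√F)
W = 10·13.2·(1/√228 − 1/√14676) = 10·13.2·(0.057972) = 7.6523 kWh/t
Corrected W = EF·W_Bond = 0.91·7.6523 = 6.9636 kWh/t
Mill draw = 6.9636 × 2000.3 = 13929.3 kW

P = 13929.3 kW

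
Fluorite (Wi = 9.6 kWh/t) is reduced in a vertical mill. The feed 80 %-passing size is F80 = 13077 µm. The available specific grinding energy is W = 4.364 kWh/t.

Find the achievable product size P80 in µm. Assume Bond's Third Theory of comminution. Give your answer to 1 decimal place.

W = 10·Wi·[P80^(−½) − F80^(−½)]
⇒ 1/√P80 = W/(10 Wi) + 1/√F80
  = 4.3640/(10·9.6) + 1/√13077 = 0.045458 + 0.008745 = 0.054203
P80 = (1/0.054203)² = 18.4491² = 340.37 µm

P80 = 340.4 µm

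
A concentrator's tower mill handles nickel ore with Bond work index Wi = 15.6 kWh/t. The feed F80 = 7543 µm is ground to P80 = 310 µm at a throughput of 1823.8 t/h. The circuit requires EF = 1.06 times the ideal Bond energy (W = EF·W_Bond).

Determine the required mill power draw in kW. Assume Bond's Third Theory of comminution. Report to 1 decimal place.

W = 10 Wi (P80^-0.5 − F80^-0.5)
W = 10·15.6·(1/√310 − 1/√7543) = 10·15.6·(0.045282) = 7.0640 kWh/t
Apply correction: 7.0640 × 1.06 = 7.4879 kWh/t
P_mill = W·ṁ = 7.4879·1823.8 = 13656.3 kW

P = 13656.3 kW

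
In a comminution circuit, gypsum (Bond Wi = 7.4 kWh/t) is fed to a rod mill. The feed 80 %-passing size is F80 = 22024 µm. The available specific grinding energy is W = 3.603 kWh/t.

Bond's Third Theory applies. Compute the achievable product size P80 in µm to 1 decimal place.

P80 = 325.5 µm

W_Bond = 10·Wi·(1/√P₈₀ − 1/√F₈₀)
⇒ 1/√P80 = W/(10 Wi) + 1/√F80
  = 3.6030/(10·7.4) + 1/√22024 = 0.048689 + 0.006738 = 0.055428
P80 = (1/0.055428)² = 18.0416² = 325.50 µm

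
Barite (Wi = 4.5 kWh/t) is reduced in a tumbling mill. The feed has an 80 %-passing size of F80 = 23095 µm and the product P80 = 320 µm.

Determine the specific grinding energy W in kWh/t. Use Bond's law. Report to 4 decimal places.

W = 2.2195 kWh/t

Bond:  W = 10 Wi (1/√P − 1/√F)
1/√320 = 0.055902;  1/√23095 = 0.006580
W = 10·4.5·(0.055902 − 0.006580) = 2.2195 kWh/t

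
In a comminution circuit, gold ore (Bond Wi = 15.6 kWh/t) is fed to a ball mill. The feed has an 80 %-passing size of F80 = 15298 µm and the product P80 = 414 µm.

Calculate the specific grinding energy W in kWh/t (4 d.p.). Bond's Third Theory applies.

W_Bond = 10·Wi·(1/√P₈₀ − 1/√F₈₀)
1/√414 = 0.049147;  1/√15298 = 0.008085
W = 10·15.6·(0.049147 − 0.008085) = 6.4057 kWh/t

W = 6.4057 kWh/t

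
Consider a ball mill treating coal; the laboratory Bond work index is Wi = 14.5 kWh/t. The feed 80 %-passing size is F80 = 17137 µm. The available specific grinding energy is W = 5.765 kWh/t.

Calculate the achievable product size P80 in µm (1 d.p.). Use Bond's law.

W = 10 Wi (P80^-0.5 − F80^-0.5)
P80^(−½) = W/(10 Wi) + F80^(−½)
  = 5.7650/(10·14.5) + 1/√17137 = 0.039759 + 0.007639 = 0.047398
P80 = (1/0.047398)² = 21.0981² = 445.13 µm

P80 = 445.1 µm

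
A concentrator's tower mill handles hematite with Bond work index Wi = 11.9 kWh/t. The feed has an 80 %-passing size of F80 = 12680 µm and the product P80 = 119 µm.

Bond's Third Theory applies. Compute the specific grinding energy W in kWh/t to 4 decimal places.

Bond: W = 10·Wi·(1/√P80 − 1/√F80)
1/√119 = 0.091670;  1/√12680 = 0.008881
W = 10·11.9·(0.091670 − 0.008881) = 9.8519 kWh/t

W = 9.8519 kWh/t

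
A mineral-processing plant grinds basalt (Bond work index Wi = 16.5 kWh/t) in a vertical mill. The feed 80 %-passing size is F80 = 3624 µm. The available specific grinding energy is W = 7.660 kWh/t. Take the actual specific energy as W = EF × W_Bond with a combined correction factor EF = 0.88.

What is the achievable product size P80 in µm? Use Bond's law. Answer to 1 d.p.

W = 10 Wi (1/√P80 − 1/√F80)  [Bond]
W_Bond = W / EF = 7.660 / 0.88 = 8.7045 kWh/t
P80^-0.5 = F80^-0.5 + W_Bond/(10 Wi)
  = 8.7045/(10·16.5) + 1/√3624 = 0.052755 + 0.016611 = 0.069366
P80 = (1/0.069366)² = 14.4162² = 207.83 µm

P80 = 207.8 µm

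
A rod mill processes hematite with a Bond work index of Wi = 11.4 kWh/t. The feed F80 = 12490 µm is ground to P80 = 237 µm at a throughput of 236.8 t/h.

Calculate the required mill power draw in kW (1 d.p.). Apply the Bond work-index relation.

Bond:  W = 10 Wi (1/√P − 1/√F)
W = 10·11.4·(1/√237 − 1/√12490) = 10·11.4·(0.056009) = 6.3850 kWh/t
P = W·T = 6.3850·236.8 = 1512.0 kW

P = 1512.0 kW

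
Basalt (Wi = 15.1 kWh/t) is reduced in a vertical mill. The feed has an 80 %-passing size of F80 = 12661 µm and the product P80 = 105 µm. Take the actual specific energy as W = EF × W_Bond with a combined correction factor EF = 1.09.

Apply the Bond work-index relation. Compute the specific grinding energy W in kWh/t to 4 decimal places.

W = 14.5996 kWh/t

W = 10 Wi (1/√P80 − 1/√F80)  [Bond]
1/√105 = 0.097590;  1/√12661 = 0.008887
W = 10·15.1·(0.097590 − 0.008887) = 13.3941 kWh/t
Corrected W = EF·W_Bond = 1.09·13.3941 = 14.5996 kWh/t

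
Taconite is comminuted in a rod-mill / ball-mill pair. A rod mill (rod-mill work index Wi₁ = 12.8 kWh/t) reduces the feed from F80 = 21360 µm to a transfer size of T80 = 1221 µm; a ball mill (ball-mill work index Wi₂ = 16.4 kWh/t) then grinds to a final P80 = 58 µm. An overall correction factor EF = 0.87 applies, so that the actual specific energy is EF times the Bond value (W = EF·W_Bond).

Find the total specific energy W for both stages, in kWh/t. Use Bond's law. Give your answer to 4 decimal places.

W = 10·Wi·(P80^(-½) − F80^(-½))
Stage 1 (21360→1221 µm, Wi₁=12.8): W₁ = 10·12.8·(0.028618 − 0.006842) = 2.7873 kWh/t
Stage 2 (1221→58 µm, Wi₂=16.4): W₂ = 10·16.4·(0.131306 − 0.028618) = 16.8409 kWh/t
W = W₁ + W₂ = 2.7873 + 16.8409 = 19.6282 kWh/t
Apply correction: 19.6282 × 0.87 = 17.0765 kWh/t

W = 17.0765 kWh/t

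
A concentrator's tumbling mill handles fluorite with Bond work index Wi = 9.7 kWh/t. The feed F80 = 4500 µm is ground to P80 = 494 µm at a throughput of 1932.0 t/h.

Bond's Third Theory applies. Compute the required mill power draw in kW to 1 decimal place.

P = 5638.1 kW

W_Bond = 10·Wi·(1/√P₈₀ − 1/√F₈₀)
W = 10·9.7·(1/√494 − 1/√4500) = 10·9.7·(0.030085) = 2.9182 kWh/t
Power = W × throughput = 2.9182 kWh/t × 1932.0 t/h = 5638.1 kW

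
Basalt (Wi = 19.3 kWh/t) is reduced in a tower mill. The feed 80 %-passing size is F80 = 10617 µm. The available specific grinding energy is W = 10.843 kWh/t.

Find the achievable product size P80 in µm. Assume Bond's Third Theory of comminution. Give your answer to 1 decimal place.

P80 = 230.4 µm

W = 10·Wi·(P80^(-½) − F80^(-½))
P80^(−½) = W/(10 Wi) + F80^(−½)
  = 10.8430/(10·19.3) + 1/√10617 = 0.056181 + 0.009705 = 0.065886
P80 = (1/0.065886)² = 15.1776² = 230.36 µm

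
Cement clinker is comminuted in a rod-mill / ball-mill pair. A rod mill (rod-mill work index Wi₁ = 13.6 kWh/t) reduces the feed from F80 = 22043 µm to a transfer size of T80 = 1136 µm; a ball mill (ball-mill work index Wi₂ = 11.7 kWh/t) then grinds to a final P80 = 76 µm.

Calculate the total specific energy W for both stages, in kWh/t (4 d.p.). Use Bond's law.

W = 13.0685 kWh/t

W = 10 Wi (P80^-0.5 − F80^-0.5)
Stage 1 (22043→1136 µm, Wi₁=13.6): W₁ = 10·13.6·(0.029670 − 0.006735) = 3.1190 kWh/t
Stage 2 (1136→76 µm, Wi₂=11.7): W₂ = 10·11.7·(0.114708 − 0.029670) = 9.9495 kWh/t
W = W₁ + W₂ = 3.1190 + 9.9495 = 13.0685 kWh/t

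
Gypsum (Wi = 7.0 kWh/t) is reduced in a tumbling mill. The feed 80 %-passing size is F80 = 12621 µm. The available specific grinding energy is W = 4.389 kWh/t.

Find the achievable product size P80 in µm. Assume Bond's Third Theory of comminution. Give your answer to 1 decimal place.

W = 10·Wi·(P80^(-½) − F80^(-½))
P80^(−½) = W/(10 Wi) + F80^(−½)
  = 4.3890/(10·7.0) + 1/√12621 = 0.062700 + 0.008901 = 0.071601
P80 = (1/0.071601)² = 13.9662² = 195.06 µm

P80 = 195.1 µm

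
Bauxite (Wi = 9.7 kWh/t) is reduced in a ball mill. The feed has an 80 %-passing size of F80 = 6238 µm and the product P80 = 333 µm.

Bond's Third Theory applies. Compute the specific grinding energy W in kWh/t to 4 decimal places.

W = 4.0874 kWh/t

Bond:  W = 10 Wi (1/√P − 1/√F)
1/√333 = 0.054800;  1/√6238 = 0.012661
W = 10·9.7·(0.054800 − 0.012661) = 4.0874 kWh/t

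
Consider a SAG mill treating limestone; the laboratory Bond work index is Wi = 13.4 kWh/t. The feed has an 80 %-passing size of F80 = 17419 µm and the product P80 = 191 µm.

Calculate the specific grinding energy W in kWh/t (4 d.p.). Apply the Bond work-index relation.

Bond: W = 10·Wi·(1/√P80 − 1/√F80)
1/√191 = 0.072357;  1/√17419 = 0.007577
W = 10·13.4·(0.072357 − 0.007577) = 8.6806 kWh/t

W = 8.6806 kWh/t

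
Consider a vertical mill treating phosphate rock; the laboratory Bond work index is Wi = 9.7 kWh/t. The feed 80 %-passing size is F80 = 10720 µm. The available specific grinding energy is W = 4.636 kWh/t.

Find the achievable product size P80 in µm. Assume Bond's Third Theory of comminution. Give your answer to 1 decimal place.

P80 = 303.0 µm

W = 10 Wi / √P80 − 10 Wi / √F80
⇒ 1/√P80 = W/(10 Wi) + 1/√F80
  = 4.6360/(10·9.7) + 1/√10720 = 0.047794 + 0.009658 = 0.057452
P80 = (1/0.057452)² = 17.4058² = 302.96 µm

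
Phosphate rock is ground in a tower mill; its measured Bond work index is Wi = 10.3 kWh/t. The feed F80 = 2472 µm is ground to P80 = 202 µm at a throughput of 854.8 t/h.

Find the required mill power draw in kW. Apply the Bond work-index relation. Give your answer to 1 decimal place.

W = 10 Wi (P80^-0.5 − F80^-0.5)
W = 10·10.3·(1/√202 − 1/√2472) = 10·10.3·(0.050247) = 5.1754 kWh/t
P = W·T = 5.1754·854.8 = 4423.9 kW

P = 4423.9 kW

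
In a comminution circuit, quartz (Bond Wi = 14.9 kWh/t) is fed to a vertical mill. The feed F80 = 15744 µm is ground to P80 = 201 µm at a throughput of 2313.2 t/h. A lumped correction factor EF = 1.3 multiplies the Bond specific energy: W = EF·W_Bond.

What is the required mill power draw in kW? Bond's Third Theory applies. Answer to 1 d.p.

W_Bond = 10·Wi·(1/√P₈₀ − 1/√F₈₀)
W = 10·14.9·(1/√201 − 1/√15744) = 10·14.9·(0.062565) = 9.3222 kWh/t
W_actual = 1.3 × 9.3222 = 12.1188 kWh/t
Power = W × throughput = 12.1188 kWh/t × 2313.2 t/h = 28033.2 kW

P = 28033.2 kW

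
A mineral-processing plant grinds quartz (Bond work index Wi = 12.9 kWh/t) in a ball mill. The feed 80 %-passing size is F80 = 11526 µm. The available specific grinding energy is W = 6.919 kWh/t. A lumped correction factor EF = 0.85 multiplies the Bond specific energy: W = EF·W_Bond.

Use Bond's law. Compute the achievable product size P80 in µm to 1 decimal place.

Bond: W = 10·Wi·(1/√P80 − 1/√F80)
W_Bond = W / EF = 6.919 / 0.85 = 8.1400 kWh/t
⇒ 1/√P80 = W_Bond/(10·Wi) + 1/√F80
  = 8.1400/(10·12.9) + 1/√11526 = 0.063101 + 0.009315 = 0.072415
P80 = (1/0.072415)² = 13.8092² = 190.70 µm

P80 = 190.7 µm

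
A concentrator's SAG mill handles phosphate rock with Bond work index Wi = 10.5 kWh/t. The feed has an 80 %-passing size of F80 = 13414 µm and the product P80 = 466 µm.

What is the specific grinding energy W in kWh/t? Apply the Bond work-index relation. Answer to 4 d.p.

W = 3.9574 kWh/t

W = 10·Wi·(P80^(-½) − F80^(-½))
1/√466 = 0.046324;  1/√13414 = 0.008634
W = 10·10.5·(0.046324 − 0.008634) = 3.9574 kWh/t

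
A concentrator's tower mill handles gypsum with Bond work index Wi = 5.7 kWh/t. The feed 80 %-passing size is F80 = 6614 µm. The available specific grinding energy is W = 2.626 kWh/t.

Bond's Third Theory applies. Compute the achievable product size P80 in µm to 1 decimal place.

W = 10·Wi·[P80^(−½) − F80^(−½)]
⇒ 1/√P80 = W/(10 Wi) + 1/√F80
  = 2.6260/(10·5.7) + 1/√6614 = 0.046070 + 0.012296 = 0.058366
P80 = (1/0.058366)² = 17.1332² = 293.55 µm

P80 = 293.5 µm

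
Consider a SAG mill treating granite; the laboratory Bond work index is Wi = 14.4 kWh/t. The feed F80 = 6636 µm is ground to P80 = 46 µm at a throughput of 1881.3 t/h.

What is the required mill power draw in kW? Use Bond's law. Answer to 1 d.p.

W = 10 Wi (P80^-0.5 − F80^-0.5)
W = 10·14.4·(1/√46 − 1/√6636) = 10·14.4·(0.135166) = 19.4639 kWh/t
P_mill = W·ṁ = 19.4639·1881.3 = 36617.5 kW

P = 36617.5 kW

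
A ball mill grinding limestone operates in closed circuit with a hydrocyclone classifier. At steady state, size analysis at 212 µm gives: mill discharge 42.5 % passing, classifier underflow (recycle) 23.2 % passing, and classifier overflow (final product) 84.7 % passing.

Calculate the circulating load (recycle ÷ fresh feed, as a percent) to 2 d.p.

Classifier node, passing 212 µm:
(1+r)·d = r·u + o ⇒ r = (o−d)/(d−u)
r = (84.7 − 42.5)/(42.5 − 23.2) = 42.2/19.3 = 2.1865
CL = 100·r = 218.65 %

CL = 218.65 %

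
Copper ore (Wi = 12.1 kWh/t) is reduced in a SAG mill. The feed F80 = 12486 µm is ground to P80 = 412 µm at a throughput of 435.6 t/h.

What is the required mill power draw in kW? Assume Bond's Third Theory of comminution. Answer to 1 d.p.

P = 2125.0 kW

W_Bond = 10·Wi·(1/√P₈₀ − 1/√F₈₀)
W = 10·12.1·(1/√412 − 1/√12486) = 10·12.1·(0.040317) = 4.8784 kWh/t
Power = W × throughput = 4.8784 kWh/t × 435.6 t/h = 2125.0 kW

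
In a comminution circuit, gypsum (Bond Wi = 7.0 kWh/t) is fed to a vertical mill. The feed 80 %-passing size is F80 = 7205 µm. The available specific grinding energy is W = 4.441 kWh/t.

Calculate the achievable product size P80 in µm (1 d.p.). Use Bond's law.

P80 = 176.7 µm

W = 10 Wi (1/√P80 − 1/√F80)  [Bond]
1/√P80 = 1/√F80 + W/(10·Wi)
  = 4.4410/(10·7.0) + 1/√7205 = 0.063443 + 0.011781 = 0.075224
P80 = (1/0.075224)² = 13.2937² = 176.72 µm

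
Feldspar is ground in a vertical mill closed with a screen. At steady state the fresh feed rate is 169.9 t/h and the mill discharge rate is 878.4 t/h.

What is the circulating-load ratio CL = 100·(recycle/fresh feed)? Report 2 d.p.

Discharge = new feed + return, hence
R = M − F = 878.4 − 169.9 = 708.5 t/h
CL = 100·R/F = 100·708.5/169.9 = 417.01 %

CL = 417.01 %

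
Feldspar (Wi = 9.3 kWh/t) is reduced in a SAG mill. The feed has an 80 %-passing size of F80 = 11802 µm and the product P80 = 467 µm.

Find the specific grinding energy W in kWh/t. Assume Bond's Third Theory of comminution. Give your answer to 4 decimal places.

W = 3.4475 kWh/t

Bond:  W = 10 Wi (1/√P − 1/√F)
1/√467 = 0.046274;  1/√11802 = 0.009205
W = 10·9.3·(0.046274 − 0.009205) = 3.4475 kWh/t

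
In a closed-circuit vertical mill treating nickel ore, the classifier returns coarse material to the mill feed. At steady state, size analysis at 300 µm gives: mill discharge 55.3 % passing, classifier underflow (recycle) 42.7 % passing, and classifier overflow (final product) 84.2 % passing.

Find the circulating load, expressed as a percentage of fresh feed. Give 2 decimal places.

CL = 229.37 %

Mass balance on the −300 µm fraction:
d + r·d = r·u + o → r(d−u) = o−d
r = (84.2 − 55.3)/(55.3 − 42.7) = 28.9/12.6 = 2.2937
CL = 100·r = 229.37 %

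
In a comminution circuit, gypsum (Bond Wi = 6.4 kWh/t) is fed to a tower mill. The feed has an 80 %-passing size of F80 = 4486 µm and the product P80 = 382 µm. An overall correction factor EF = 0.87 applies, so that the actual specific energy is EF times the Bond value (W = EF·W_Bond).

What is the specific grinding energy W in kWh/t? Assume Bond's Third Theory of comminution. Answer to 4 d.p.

W = 2.0175 kWh/t

W = 10 Wi (P80^-0.5 − F80^-0.5)
1/√382 = 0.051164;  1/√4486 = 0.014930
W = 10·6.4·(0.051164 − 0.014930) = 2.3190 kWh/t
Corrected W = EF·W_Bond = 0.87·2.3190 = 2.0175 kWh/t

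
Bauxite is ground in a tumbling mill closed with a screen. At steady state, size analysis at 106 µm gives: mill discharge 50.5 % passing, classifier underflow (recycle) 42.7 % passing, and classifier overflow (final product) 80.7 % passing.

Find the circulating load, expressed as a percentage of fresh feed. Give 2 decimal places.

CL = 387.18 %

Let r = R/F. Size balance at 106 µm:
r = (o − d)/(d − u)
r = (80.7 − 50.5)/(50.5 − 42.7) = 30.2/7.8 = 3.8718
CL = 100·r = 387.18 %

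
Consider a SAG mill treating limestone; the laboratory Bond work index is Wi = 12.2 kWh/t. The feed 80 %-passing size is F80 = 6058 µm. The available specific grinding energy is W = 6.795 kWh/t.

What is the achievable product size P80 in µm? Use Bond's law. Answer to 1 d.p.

W = 10·Wi·(P80^(-½) − F80^(-½))
P80^(−½) = W/(10 Wi) + F80^(−½)
  = 6.7950/(10·12.2) + 1/√6058 = 0.055697 + 0.012848 = 0.068545
P80 = (1/0.068545)² = 14.5890² = 212.84 µm

P80 = 212.8 µm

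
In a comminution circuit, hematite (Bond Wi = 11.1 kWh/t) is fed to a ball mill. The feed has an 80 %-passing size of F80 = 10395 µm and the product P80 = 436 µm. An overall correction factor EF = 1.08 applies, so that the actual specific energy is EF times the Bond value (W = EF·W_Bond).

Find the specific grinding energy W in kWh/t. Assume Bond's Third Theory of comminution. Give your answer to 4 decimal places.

W = 4.5654 kWh/t

W = 10 Wi (P80^-0.5 − F80^-0.5)
1/√436 = 0.047891;  1/√10395 = 0.009808
W = 10·11.1·(0.047891 − 0.009808) = 4.2272 kWh/t
Apply correction: 4.2272 × 1.08 = 4.5654 kWh/t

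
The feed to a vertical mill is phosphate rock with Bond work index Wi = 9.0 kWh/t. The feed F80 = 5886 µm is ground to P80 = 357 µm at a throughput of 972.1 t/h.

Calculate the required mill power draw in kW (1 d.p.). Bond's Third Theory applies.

P = 3490.0 kW

W = 10·Wi·[P80^(−½) − F80^(−½)]
W = 10·9.0·(1/√357 − 1/√5886) = 10·9.0·(0.039891) = 3.5902 kWh/t
P = W·T = 3.5902·972.1 = 3490.0 kW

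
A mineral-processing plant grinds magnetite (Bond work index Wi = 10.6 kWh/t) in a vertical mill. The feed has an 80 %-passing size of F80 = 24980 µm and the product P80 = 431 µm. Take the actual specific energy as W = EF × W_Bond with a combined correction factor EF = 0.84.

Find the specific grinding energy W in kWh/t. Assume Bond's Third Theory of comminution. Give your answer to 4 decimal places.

W = 3.7255 kWh/t

Bond:  W = 10 Wi (1/√P − 1/√F)
1/√431 = 0.048168;  1/√24980 = 0.006327
W = 10·10.6·(0.048168 − 0.006327) = 4.4352 kWh/t
With EF = 0.84: W = 4.4352·0.84 = 3.7255 kWh/t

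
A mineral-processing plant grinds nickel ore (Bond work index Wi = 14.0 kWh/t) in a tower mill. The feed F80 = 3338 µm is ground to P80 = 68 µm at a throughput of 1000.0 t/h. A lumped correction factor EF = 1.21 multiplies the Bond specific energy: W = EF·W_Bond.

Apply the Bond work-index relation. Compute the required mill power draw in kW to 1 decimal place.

W = 10·Wi·[P80^(−½) − F80^(−½)]
W = 10·14.0·(1/√68 − 1/√3338) = 10·14.0·(0.103959) = 14.5543 kWh/t
W_actual = 1.21 × 14.5543 = 17.6107 kWh/t
P_mill = W·ṁ = 17.6107·1000.0 = 17610.7 kW

P = 17610.7 kW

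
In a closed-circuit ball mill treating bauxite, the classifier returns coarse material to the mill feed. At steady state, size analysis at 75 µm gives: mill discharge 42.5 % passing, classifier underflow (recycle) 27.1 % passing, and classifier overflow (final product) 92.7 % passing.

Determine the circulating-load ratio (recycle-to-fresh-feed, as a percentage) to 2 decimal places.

CL = 325.97 %

Balance %-passing 75 µm (r = R/F):
d + r·d = r·u + o → r(d−u) = o−d
r = (92.7 − 42.5)/(42.5 − 27.1) = 50.2/15.4 = 3.2597
CL = 100·r = 325.97 %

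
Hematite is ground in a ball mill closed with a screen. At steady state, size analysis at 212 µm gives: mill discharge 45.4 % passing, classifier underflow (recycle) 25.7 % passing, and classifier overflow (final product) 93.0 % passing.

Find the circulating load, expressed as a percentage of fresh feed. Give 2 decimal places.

Balance %-passing 212 µm (r = R/F):
r = (o − d)/(d − u)
r = (93.0 − 45.4)/(45.4 − 25.7) = 47.6/19.7 = 2.4162
CL = 100·r = 241.62 %

CL = 241.62 %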